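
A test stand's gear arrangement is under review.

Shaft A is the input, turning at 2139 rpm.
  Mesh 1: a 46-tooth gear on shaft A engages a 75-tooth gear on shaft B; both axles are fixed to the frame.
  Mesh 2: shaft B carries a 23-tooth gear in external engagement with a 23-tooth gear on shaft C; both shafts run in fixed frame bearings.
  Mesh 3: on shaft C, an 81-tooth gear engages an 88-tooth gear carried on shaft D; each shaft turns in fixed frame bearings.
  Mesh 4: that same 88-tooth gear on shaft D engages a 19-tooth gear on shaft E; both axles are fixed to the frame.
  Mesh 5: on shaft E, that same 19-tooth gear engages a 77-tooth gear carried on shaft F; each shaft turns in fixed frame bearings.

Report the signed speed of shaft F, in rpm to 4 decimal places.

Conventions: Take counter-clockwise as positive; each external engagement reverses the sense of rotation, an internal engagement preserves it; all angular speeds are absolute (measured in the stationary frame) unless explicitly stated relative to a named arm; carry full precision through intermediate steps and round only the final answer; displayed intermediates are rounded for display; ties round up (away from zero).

recognized (6 fixed axles, 5 meshes): fixed-axis compound train
mesh 1 [46T→75T]: ω = 2139.0000×46/75 = 1311.9200 rpm, sense flips to −
mesh 2 [23T→23T]: ω = 1311.9200×23/23 = 1311.9200 rpm, sense flips to +
mesh 3 [81T→88T]: ω = 1311.9200×81/88 = 1207.5627 rpm, sense flips to −
mesh 4 [88T→19T]: ω = 1207.5627×88/19 = 5592.9221 rpm, sense flips to +
mesh 5 [19T→77T]: ω = 5592.9221×19/77 = 1380.0717 rpm, sense flips to −
signed output speed = -1380.0717 rpm

-1380.0717 rpm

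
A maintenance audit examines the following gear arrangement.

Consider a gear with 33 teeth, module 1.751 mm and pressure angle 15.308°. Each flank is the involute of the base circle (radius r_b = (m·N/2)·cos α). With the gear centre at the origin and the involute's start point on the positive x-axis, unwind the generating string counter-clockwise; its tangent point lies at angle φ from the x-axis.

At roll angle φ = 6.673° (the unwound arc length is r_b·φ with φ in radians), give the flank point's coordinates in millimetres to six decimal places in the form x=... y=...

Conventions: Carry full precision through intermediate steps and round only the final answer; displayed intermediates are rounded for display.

x=28.054800 y=0.014654

recognized (one wheel, involute flank): single-mesh tooth geometry, m = 1.751, N = 33
pitch radius r_p = m·N/2 = 1.751·33/2 = 28.891500
base radius r_b = r_p·cos α = 28.891500·cos 15.308° = 27.866446
roll angle φ = 6.673° = 0.11646582 rad
x = r_b·(cos φ + φ·sin φ) = 28.054800
y = r_b·(sin φ − φ·cos φ) = 0.014654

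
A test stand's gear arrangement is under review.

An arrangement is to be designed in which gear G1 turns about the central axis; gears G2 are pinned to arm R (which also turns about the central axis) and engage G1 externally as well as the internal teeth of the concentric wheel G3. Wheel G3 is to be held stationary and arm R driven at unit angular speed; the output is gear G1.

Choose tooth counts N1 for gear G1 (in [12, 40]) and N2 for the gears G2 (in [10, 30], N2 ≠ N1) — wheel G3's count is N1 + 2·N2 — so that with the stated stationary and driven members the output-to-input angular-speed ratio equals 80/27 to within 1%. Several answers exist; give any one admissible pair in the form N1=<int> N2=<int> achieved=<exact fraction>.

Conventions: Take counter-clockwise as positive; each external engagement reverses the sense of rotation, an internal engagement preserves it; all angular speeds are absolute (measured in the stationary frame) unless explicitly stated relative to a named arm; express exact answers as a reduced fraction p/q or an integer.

N1=27 N2=13 achieved=80/27

topology: planetary set — design target 80/27, arm = carrier (Willis)
Willis with ω_ring = 0: ω_sun/ω_arm = (N1+N3)/N1; set equal to 80/27  ⇒  N3/N1 = 80/27 − 1 = 53/27
N3 = N1 + 2·N2  ⇒  N2/N1 = (N3/N1 − 1)/2 = (53/27 − 1)/2 = 13/27
smallest multiple with N1 ≥ 12 and N2 ≥ 10: k = 1  ⇒  N1 = 1·27 = 27, N2 = 1·13 = 13 (N1 ≤ 40, N2 ≤ 30, N2 ≠ N1 ✓), N3 = 27 + 2·13 = 53
check: (N1+N3)/N1 with N1 = 27, N3 = 53 gives 80/27; |achieved − target| = 0 ≤ 4/135 ✓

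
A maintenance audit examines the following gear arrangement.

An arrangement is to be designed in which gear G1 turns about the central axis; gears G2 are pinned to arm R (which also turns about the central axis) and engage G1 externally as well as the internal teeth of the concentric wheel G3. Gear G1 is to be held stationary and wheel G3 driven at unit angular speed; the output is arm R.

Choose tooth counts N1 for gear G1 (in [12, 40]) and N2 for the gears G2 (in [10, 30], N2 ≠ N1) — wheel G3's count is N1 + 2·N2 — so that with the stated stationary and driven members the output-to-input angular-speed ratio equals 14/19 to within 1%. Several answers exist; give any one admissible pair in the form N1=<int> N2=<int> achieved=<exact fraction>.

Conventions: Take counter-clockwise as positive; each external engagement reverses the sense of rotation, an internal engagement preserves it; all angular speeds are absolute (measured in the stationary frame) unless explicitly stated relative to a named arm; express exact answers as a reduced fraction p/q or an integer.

N1=20 N2=18 achieved=14/19

planetary set to be sized for 14/19 (Willis relation)
Willis with ω_sun = 0: ω_arm/ω_ring = N3/(N1+N3); set equal to 14/19  ⇒  N3/N1 = (14/19)/(1 − 14/19) = 14/5
N3 = N1 + 2·N2  ⇒  N2/N1 = (N3/N1 − 1)/2 = (14/5 − 1)/2 = 9/10
smallest multiple with N1 ≥ 12 and N2 ≥ 10: k = 2  ⇒  N1 = 2·10 = 20, N2 = 2·9 = 18 (N1 ≤ 40, N2 ≤ 30, N2 ≠ N1 ✓), N3 = 20 + 2·18 = 56
check: N3/(N1+N3) with N1 = 20, N3 = 56 gives 14/19; |achieved − target| = 0 ≤ 7/950 ✓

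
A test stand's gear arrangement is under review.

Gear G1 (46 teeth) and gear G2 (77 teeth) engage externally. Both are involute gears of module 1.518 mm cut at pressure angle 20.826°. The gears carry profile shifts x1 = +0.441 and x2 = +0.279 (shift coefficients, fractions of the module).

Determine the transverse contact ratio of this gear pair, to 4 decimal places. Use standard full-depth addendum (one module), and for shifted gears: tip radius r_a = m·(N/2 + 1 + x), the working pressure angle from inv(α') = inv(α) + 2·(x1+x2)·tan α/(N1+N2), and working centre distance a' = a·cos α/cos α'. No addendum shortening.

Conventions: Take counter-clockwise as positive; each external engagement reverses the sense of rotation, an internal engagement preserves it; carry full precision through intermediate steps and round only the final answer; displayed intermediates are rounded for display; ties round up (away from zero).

1.6473

class = single-mesh tooth geometry [involute pair 46T × 77T, m = 1.518]
base radii: r_b1 = 32.632874, r_b2 = 54.624594
tip radii: r_a1 = 37.101438, r_a2 = 60.384522
inv(α') = inv(20.826°) + 2·(+0.441+0.279)·tan α/(46+77) = 0.02135472  ⇒  α' = 22.44651°
a' = a·cos α / cos α' = 93.3570·cos 20.826°/cos 22.44651° = 94.410335
action lengths: √(r_a1²−r_b1²) = 17.652542, √(r_a2²−r_b2²) = 25.737992
base pitch p_b = π·m·cos α = 4.457356
CR = (17.652542 + 25.737992 − 94.410335·sin 22.44651°)/4.457356 = 1.647324
contact ratio ≈ 1.6473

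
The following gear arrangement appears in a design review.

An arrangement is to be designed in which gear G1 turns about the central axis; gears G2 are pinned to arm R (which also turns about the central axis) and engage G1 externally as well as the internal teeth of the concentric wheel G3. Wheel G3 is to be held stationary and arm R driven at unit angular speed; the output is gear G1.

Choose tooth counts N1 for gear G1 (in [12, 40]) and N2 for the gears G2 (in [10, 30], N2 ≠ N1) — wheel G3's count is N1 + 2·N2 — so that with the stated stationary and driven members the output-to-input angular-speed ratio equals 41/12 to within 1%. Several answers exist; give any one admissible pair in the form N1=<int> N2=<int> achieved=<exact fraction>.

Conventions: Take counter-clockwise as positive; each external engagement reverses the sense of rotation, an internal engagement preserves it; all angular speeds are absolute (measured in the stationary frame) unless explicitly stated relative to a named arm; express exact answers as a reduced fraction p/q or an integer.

N1=24 N2=17 achieved=41/12

planetary set to be sized for 41/12 (Willis relation)
Willis with ω_ring = 0: ω_sun/ω_arm = (N1+N3)/N1; set equal to 41/12  ⇒  N3/N1 = 41/12 − 1 = 29/12
N3 = N1 + 2·N2  ⇒  N2/N1 = (N3/N1 − 1)/2 = (29/12 − 1)/2 = 17/24
smallest multiple with N1 ≥ 12 and N2 ≥ 10: k = 1  ⇒  N1 = 1·24 = 24, N2 = 1·17 = 17 (N1 ≤ 40, N2 ≤ 30, N2 ≠ N1 ✓), N3 = 24 + 2·17 = 58
check: (N1+N3)/N1 with N1 = 24, N3 = 58 gives 41/12; |achieved − target| = 0 ≤ 41/1200 ✓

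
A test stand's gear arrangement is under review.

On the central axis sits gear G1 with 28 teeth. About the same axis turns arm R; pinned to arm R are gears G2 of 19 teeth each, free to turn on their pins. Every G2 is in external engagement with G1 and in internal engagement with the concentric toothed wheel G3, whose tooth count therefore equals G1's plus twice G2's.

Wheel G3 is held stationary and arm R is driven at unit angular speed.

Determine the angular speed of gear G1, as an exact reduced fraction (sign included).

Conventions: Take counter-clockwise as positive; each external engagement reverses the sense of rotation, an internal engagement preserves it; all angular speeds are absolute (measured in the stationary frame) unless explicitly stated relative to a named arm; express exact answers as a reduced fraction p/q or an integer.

47/14

planetary set (28T centre, 19T on arm, 66T internal) — Willis relation
ring teeth: 28 + 2·19 = 66
28(ω_sun−ω_arm) = −66(ω_ring−ω_arm),  ω_ring = 0, ω_arm = 1
ω_sun = 1 − (66/28)(0−1) = 47/14
exact speed ratio = 47/14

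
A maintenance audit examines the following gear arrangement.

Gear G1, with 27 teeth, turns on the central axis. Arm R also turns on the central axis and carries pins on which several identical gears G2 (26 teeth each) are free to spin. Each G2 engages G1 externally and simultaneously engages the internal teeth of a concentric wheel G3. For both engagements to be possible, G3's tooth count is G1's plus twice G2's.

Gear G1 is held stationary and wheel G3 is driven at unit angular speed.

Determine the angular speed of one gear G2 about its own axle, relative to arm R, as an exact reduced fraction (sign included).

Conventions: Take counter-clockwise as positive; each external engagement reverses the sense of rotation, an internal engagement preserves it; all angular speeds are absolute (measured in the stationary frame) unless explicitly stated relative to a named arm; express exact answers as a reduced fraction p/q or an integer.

2133/2756

class = planetary set [G3 = 27+2·26 = 79; Willis about the carrier]
ring teeth: 27 + 2·26 = 79
27(ω_sun−ω_arm) = −79(ω_ring−ω_arm),  ω_sun = 0, ω_ring = 1
27(0−ω_arm) = −79(1−ω_arm)  ⇒  106·ω_arm = 79  ⇒  ω_arm = 79/106
sun–planet mesh: 27·(0−79/106) = −26·(ω_p−ω_arm)  ⇒  ω_p−ω_arm = 2133/2756
exact speed ratio = 2133/2756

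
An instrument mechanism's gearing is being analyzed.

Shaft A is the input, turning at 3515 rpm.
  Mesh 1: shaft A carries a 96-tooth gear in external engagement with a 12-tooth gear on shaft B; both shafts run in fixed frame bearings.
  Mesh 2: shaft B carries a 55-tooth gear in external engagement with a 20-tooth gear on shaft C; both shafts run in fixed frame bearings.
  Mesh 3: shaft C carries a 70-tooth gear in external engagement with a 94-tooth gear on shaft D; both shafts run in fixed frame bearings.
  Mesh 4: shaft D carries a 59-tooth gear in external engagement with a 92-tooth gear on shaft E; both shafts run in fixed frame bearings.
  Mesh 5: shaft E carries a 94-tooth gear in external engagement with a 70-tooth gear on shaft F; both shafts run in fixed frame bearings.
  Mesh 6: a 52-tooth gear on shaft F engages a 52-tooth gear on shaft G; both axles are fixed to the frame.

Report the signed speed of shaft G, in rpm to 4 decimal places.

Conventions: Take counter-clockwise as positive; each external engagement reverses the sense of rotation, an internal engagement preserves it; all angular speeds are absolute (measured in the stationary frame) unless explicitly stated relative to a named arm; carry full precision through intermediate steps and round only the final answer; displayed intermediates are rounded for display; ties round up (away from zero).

topology: fixed-axis compound train — 6 meshes, A→G
mesh 1 [96T→12T]: ω = 3515.0000×96/12 = 28120.0000 rpm, sense flips to −
mesh 2 [55T→20T]: ω = 28120.0000×55/20 = 77330.0000 rpm, sense flips to +
mesh 3 [70T→94T]: ω = 77330.0000×70/94 = 57586.1702 rpm, sense flips to −
mesh 4 [59T→92T]: ω = 57586.1702×59/92 = 36930.2613 rpm, sense flips to +
mesh 5 [94T→70T]: ω = 36930.2613×94/70 = 49592.0652 rpm, sense flips to −
mesh 6 [52T→52T]: ω = 49592.0652×52/52 = 49592.0652 rpm, sense flips to +
signed output speed = +49592.0652 rpm

+49592.0652 rpm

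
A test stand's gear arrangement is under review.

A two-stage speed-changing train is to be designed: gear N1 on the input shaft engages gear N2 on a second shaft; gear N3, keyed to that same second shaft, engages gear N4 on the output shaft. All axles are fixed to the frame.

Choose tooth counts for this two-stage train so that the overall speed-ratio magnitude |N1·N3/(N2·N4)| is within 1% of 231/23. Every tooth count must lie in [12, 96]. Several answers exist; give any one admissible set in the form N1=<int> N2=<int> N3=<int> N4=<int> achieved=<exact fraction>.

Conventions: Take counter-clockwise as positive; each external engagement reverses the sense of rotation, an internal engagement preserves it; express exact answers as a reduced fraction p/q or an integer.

topology: fixed-axis compound train — 2 stages, target 231/23
target = 231/23 in lowest terms: an exact hit needs N1·N3 = k·231 and N2·N4 = k·23 for one integer k, every count in [12, 96]; additionally prefer no 1:1 stage (N1 ≠ N2, N3 ≠ N4)
k = 1…11: no 1:1-free in-range split of k·231 and k·23 into factor pairs; take k = 12
k = 12: N1·N3 = 2772 = 33·84, N2·N4 = 276 = 12·23
achieved = 33·84/(12·23) = 231/23; |achieved − target| = 0 ≤ 231/2300 ✓

N1=33 N2=12 N3=84 N4=23 achieved=231/23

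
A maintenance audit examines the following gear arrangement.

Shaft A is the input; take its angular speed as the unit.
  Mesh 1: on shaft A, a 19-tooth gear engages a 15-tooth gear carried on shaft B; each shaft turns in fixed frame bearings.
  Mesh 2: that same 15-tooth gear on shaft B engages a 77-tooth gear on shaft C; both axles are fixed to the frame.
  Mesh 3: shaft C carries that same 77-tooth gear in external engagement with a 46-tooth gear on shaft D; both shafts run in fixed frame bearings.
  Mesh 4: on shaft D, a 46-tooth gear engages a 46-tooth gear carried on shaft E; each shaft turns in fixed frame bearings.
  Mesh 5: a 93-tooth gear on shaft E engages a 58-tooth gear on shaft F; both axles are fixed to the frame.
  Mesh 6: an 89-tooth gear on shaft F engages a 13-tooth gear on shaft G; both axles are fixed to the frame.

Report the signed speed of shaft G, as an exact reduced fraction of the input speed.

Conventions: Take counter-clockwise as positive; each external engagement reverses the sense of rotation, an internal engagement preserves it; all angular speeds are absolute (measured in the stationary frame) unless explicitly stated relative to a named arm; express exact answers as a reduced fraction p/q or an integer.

6-mesh fixed-axis compound train (all bearings frame-fixed)
mesh 1 [19T→15T]: |ω|/ω_in = 1×19/15 = 19/15, sense flips to −
mesh 2 [15T→77T]: |ω|/ω_in = (19/15)×15/77 = 19/77, sense flips to +
mesh 3 [77T→46T]: |ω|/ω_in = (19/77)×77/46 = 19/46, sense flips to −
mesh 4 [46T→46T]: |ω|/ω_in = (19/46)×46/46 = 19/46, sense flips to +
mesh 5 [93T→58T]: |ω|/ω_in = (19/46)×93/58 = 1767/2668, sense flips to −
mesh 6 [89T→13T]: |ω|/ω_in = (1767/2668)×89/13 = 157263/34684, sense flips to +
signed output speed (× input speed) = 157263/34684

157263/34684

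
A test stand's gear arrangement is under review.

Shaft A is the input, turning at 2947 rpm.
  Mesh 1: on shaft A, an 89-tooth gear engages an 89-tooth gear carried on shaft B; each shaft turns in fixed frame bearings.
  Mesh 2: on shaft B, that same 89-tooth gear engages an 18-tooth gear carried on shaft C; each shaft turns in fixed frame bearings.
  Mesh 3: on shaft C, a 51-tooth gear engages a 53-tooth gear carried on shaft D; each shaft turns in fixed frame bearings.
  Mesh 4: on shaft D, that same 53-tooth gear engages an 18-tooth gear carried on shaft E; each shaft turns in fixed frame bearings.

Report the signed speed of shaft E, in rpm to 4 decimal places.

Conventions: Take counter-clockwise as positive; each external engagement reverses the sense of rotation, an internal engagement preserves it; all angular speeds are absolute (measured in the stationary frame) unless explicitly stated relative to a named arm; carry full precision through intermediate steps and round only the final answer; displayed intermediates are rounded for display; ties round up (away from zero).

+41285.2870 rpm

topology: fixed-axis compound train — 4 meshes, A→E
mesh 1 [89T→89T]: ω = 2947.0000×89/89 = 2947.0000 rpm, sense flips to −
mesh 2 [89T→18T]: ω = 2947.0000×89/18 = 14571.2778 rpm, sense flips to +
mesh 3 [51T→53T]: ω = 14571.2778×51/53 = 14021.4182 rpm, sense flips to −
mesh 4 [53T→18T]: ω = 14021.4182×53/18 = 41285.2870 rpm, sense flips to +
signed output speed = +41285.2870 rpm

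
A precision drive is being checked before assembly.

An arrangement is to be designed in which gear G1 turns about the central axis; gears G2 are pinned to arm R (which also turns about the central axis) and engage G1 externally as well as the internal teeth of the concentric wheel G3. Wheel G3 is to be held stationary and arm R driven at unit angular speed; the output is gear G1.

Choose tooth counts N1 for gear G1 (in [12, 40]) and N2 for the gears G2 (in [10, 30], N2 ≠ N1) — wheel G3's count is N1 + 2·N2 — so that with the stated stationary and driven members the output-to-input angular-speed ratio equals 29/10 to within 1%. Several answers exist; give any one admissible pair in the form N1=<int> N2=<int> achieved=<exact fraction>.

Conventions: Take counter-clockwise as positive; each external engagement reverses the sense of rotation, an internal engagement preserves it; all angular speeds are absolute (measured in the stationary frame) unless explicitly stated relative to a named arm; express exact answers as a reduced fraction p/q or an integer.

N1=40 N2=18 achieved=29/10

topology: planetary set — design target 29/10, arm = carrier (Willis)
Willis with ω_ring = 0: ω_sun/ω_arm = (N1+N3)/N1; set equal to 29/10  ⇒  N3/N1 = 29/10 − 1 = 19/10
N3 = N1 + 2·N2  ⇒  N2/N1 = (N3/N1 − 1)/2 = (19/10 − 1)/2 = 9/20
smallest multiple with N1 ≥ 12 and N2 ≥ 10: k = 2  ⇒  N1 = 2·20 = 40, N2 = 2·9 = 18 (N1 ≤ 40, N2 ≤ 30, N2 ≠ N1 ✓), N3 = 40 + 2·18 = 76
check: (N1+N3)/N1 with N1 = 40, N3 = 76 gives 29/10; |achieved − target| = 0 ≤ 29/1000 ✓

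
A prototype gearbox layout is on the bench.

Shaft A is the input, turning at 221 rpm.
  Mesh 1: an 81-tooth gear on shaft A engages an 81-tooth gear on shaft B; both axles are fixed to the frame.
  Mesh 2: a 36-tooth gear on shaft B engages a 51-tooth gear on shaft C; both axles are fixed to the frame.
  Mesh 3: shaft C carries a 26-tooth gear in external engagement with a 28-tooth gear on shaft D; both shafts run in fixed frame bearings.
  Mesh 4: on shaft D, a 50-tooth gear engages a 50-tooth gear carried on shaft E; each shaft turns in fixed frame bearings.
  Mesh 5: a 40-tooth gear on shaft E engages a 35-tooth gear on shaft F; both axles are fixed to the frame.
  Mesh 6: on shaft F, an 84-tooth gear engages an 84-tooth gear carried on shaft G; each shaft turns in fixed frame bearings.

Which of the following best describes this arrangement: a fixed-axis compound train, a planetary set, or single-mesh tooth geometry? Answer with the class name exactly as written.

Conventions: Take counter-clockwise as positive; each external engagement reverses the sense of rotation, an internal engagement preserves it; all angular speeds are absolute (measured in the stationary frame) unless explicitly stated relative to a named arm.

fixed-axis compound train

class = fixed-axis compound train [6 meshes; 6 ratios multiply, 6 sense flips]
classification: fixed-axis compound train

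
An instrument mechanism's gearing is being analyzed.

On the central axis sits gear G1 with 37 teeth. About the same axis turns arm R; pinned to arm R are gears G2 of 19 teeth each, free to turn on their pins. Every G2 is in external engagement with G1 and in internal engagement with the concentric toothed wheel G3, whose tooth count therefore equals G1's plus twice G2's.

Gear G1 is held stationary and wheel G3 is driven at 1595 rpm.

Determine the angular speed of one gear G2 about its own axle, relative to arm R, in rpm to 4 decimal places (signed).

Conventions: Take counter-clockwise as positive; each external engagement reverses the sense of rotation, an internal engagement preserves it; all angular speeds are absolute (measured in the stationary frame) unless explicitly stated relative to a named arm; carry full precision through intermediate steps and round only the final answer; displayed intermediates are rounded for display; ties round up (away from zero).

recognized (axles ride arm R): planetary set, 37/19/75 teeth
normalise by the input: solve with ω_ring = 1, then scale by 1595 rpm
ring teeth: 37 + 2·19 = 75
37(ω_sun−ω_arm) = −75(ω_ring−ω_arm),  ω_sun = 0, ω_ring = 1
37(0−ω_arm) = −75(1−ω_arm)  ⇒  112·ω_arm = 75  ⇒  ω_arm = 75/112
sun–planet mesh: 37·(0−75/112) = −19·(ω_p−ω_arm)  ⇒  ω_p−ω_arm = 2775/2128
scale: ω_p−ω_arm = 2775/2128 × 1595 rpm = +2079.9460 rpm

+2079.9460 rpm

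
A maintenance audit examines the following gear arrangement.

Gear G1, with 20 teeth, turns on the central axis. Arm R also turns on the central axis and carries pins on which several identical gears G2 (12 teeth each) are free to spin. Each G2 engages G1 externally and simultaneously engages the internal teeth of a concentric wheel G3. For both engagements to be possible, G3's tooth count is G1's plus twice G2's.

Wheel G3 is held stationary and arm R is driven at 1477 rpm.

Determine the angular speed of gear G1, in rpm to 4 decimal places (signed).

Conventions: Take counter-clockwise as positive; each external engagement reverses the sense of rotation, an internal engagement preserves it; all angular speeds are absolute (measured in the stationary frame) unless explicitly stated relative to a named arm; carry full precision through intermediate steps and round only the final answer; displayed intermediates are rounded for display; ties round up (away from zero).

+4726.4000 rpm

topology: planetary set — G1 20T / G2 12T / G3 44T, arm = carrier (Willis)
normalise by the input: solve with ω_arm = 1, then scale by 1477 rpm
ring teeth: 20 + 2·12 = 44
20(ω_sun−ω_arm) = −44(ω_ring−ω_arm),  ω_ring = 0, ω_arm = 1
ω_sun = 1 − (44/20)(0−1) = 16/5
scale: ω_sun = 16/5 × 1477 rpm = +4726.4000 rpm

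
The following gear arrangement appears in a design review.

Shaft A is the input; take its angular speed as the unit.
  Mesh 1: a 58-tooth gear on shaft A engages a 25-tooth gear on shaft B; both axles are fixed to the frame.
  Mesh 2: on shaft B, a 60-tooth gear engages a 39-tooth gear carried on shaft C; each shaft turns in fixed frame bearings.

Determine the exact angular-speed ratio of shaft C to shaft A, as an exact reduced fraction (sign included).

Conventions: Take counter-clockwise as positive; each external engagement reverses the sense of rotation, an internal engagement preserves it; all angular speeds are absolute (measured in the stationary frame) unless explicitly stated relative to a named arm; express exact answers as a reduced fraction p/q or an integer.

232/65

class = fixed-axis compound train [2 meshes; 2 ratios multiply, 2 sense flips]
mesh 1 [58T→25T]: running ratio 58/25, sense −
mesh 2 [60T→39T]: running ratio 232/65, sense +
ω_out/ω_in = 232/65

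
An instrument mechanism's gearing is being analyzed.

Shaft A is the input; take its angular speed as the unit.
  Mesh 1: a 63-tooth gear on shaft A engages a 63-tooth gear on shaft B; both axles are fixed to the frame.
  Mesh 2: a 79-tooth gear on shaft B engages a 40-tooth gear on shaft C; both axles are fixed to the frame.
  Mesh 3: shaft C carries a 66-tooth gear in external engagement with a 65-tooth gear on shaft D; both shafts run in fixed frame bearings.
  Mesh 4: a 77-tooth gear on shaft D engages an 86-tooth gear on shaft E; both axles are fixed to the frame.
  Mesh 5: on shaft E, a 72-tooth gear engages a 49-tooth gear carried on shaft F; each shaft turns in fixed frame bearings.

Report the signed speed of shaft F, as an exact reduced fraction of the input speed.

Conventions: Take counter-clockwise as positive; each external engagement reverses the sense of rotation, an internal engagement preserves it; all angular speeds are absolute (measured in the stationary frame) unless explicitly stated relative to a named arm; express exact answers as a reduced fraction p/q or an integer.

-258093/97825

5-mesh fixed-axis compound train (all bearings frame-fixed)
mesh 1 [63T→63T]: |ω|/ω_in = 1×63/63 = 1, sense flips to −
mesh 2 [79T→40T]: |ω|/ω_in = 1×79/40 = 79/40, sense flips to +
mesh 3 [66T→65T]: |ω|/ω_in = (79/40)×66/65 = 2607/1300, sense flips to −
mesh 4 [77T→86T]: |ω|/ω_in = (2607/1300)×77/86 = 200739/111800, sense flips to +
mesh 5 [72T→49T]: |ω|/ω_in = (200739/111800)×72/49 = 258093/97825, sense flips to −
signed output speed (× input speed) = -258093/97825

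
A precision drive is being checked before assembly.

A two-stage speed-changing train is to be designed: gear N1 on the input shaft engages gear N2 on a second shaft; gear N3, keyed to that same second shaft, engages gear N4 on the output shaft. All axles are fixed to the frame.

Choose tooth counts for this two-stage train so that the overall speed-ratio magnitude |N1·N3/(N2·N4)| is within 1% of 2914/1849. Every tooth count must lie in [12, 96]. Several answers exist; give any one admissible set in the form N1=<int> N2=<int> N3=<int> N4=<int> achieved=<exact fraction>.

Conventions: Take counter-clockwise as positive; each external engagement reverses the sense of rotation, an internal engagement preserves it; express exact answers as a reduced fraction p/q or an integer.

class = fixed-axis compound train [2-stage, 2914/1849 wanted]
target = 2914/1849 in lowest terms: an exact hit needs N1·N3 = k·2914 and N2·N4 = k·1849 for one integer k, every count in [12, 96]; additionally prefer no 1:1 stage (N1 ≠ N2, N3 ≠ N4)
k = 1: N1·N3 = 2914 = 31·94, N2·N4 = 1849 = 43·43
achieved = 31·94/(43·43) = 2914/1849; |achieved − target| = 0 ≤ 1457/92450 ✓

N1=31 N2=43 N3=94 N4=43 achieved=2914/1849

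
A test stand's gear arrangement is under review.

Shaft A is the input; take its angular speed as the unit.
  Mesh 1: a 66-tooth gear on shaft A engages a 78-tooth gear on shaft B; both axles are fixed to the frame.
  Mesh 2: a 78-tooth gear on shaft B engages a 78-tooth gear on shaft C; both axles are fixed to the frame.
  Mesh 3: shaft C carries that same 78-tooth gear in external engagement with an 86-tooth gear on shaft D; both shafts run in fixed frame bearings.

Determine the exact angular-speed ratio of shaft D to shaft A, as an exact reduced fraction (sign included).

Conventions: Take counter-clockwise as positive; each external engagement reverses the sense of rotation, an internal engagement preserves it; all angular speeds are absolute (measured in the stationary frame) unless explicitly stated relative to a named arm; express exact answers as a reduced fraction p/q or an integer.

-33/43

class = fixed-axis compound train [3 meshes; 3 ratios multiply, 3 sense flips]
mesh 1 [66T→78T]: running ratio 11/13, sense −
mesh 2 [78T→78T]: running ratio 11/13, sense +
mesh 3 [78T→86T]: running ratio 33/43, sense −
ω_out/ω_in = -33/43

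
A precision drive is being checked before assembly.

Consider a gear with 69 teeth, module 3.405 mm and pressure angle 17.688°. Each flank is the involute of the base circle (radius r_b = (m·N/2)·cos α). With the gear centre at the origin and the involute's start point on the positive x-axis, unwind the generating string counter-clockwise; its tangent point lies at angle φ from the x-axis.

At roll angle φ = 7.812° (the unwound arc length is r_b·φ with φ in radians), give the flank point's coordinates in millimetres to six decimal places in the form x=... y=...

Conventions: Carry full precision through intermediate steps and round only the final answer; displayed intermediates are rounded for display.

x=112.954461 y=0.094383

recognized (one wheel, involute flank): single-mesh tooth geometry, m = 3.405, N = 69
pitch radius r_p = m·N/2 = 3.405·69/2 = 117.472500
base radius r_b = r_p·cos α = 117.472500·cos 17.688° = 111.919004
roll angle φ = 7.812° = 0.13634512 rad
x = r_b·(cos φ + φ·sin φ) = 112.954461
y = r_b·(sin φ − φ·cos φ) = 0.094383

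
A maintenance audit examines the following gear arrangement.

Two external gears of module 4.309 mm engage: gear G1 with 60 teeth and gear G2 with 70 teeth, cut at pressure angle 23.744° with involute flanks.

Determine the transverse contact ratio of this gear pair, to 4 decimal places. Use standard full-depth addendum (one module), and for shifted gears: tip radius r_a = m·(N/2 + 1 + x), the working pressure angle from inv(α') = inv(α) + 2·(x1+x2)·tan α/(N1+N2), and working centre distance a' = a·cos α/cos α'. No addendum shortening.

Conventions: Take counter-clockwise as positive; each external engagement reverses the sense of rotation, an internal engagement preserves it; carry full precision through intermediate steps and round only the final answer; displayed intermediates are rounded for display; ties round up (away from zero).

recognized (one external pair, fixed centres): single-mesh tooth geometry, m = 4.309, N1 = 60, N2 = 70
base radii: r_b1 = 118.327766, r_b2 = 138.049061
tip radii: r_a1 = 133.579000, r_a2 = 155.124000
no profile shift: α' = α, a' = a
action lengths: √(r_a1²−r_b1²) = 61.982973, √(r_a2²−r_b2²) = 70.752472
base pitch p_b = π·m·cos α = 12.391255
CR = (61.982973 + 70.752472 − 280.085000·sin 23.74400°)/12.391255 = 1.610732
contact ratio ≈ 1.6107

1.6107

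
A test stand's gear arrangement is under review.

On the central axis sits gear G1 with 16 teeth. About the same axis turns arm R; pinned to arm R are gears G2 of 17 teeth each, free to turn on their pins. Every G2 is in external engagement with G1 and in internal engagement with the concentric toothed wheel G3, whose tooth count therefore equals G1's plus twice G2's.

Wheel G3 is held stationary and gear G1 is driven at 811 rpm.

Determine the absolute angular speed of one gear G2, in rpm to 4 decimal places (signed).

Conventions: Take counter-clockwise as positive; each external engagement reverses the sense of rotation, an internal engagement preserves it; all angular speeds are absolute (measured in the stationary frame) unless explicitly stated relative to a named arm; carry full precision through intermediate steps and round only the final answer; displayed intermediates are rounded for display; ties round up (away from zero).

-381.6471 rpm

topology: planetary set — G1 16T / G2 17T / G3 50T, arm = carrier (Willis)
normalise by the input: solve with ω_sun = 1, then scale by 811 rpm
ring teeth: 16 + 2·17 = 50
16(ω_sun−ω_arm) = −50(ω_ring−ω_arm),  ω_ring = 0, ω_sun = 1
16(1−ω_arm) = −50(0−ω_arm)  ⇒  66·ω_arm = 16  ⇒  ω_arm = 8/33
sun–planet mesh: 16·(1−8/33) = −17·(ω_p−ω_arm)  ⇒  ω_p−ω_arm = -400/561
ω_p = 8/33 − 400/561 = -8/17
scale: ω_p = -8/17 × 811 rpm = -381.6471 rpm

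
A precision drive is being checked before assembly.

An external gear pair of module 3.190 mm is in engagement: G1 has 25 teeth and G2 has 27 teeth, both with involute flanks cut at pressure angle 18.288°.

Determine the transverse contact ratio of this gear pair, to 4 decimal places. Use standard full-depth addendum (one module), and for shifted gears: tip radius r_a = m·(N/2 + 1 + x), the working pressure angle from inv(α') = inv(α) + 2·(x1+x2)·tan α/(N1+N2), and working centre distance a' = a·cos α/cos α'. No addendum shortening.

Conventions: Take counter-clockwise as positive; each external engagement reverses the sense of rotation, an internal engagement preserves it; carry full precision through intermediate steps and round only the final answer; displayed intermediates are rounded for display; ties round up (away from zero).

single-mesh involute tooth geometry (25T engaging 27T at module 3.190)
base radii: r_b1 = 37.860962, r_b2 = 40.889839
tip radii: r_a1 = 43.065000, r_a2 = 46.255000
no profile shift: α' = α, a' = a
action lengths: √(r_a1²−r_b1²) = 20.521739, √(r_a2²−r_b2²) = 21.622813
base pitch p_b = π·m·cos α = 9.515498
CR = (20.521739 + 21.622813 − 82.940000·sin 18.28800°)/9.515498 = 1.693922
contact ratio ≈ 1.6939

1.6939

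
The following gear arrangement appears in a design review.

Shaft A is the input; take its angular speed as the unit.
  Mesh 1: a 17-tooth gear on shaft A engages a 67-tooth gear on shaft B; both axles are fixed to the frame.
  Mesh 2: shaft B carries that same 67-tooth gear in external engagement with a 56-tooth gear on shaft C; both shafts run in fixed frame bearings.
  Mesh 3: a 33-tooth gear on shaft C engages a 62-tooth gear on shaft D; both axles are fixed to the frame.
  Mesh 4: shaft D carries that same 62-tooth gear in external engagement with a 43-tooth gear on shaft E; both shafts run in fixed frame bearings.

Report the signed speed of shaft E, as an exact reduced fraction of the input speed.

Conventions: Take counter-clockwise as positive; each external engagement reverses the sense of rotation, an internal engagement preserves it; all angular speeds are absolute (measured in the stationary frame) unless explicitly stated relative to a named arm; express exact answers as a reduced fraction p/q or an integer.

4-mesh fixed-axis compound train (all bearings frame-fixed)
mesh 1 [17T→67T]: |ω|/ω_in = 1×17/67 = 17/67, sense flips to −
mesh 2 [67T→56T]: |ω|/ω_in = (17/67)×67/56 = 17/56, sense flips to +
mesh 3 [33T→62T]: |ω|/ω_in = (17/56)×33/62 = 561/3472, sense flips to −
mesh 4 [62T→43T]: |ω|/ω_in = (561/3472)×62/43 = 561/2408, sense flips to +
signed output speed (× input speed) = 561/2408

561/2408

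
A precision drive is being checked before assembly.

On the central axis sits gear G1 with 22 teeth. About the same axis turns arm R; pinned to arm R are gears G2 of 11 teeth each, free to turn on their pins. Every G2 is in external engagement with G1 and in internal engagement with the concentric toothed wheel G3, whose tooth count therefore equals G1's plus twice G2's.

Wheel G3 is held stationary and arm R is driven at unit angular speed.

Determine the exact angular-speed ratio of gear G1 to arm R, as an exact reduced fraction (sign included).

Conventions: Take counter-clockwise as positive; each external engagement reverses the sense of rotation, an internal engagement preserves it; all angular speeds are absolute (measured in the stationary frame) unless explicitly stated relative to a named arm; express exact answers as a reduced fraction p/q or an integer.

3

recognized (axles ride arm R): planetary set, 22/11/44 teeth
ring teeth: 22 + 2·11 = 44
22(ω_sun−ω_arm) = −44(ω_ring−ω_arm),  ω_ring = 0, ω_arm = 1
ω_sun = 1 − (44/22)(0−1) = 3
ω_out/ω_in = 3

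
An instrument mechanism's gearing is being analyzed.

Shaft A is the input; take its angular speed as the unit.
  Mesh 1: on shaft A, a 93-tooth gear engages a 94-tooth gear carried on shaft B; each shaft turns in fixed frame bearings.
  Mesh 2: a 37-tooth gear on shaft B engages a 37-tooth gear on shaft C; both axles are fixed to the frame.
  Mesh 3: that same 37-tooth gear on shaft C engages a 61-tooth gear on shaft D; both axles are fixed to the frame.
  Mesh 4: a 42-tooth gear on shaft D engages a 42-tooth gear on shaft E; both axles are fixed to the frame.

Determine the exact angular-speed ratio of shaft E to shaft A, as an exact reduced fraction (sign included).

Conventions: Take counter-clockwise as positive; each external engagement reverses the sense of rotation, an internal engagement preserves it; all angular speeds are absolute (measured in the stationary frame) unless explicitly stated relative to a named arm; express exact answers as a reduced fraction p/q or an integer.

3441/5734

class = fixed-axis compound train [4 meshes; 4 ratios multiply, 4 sense flips]
mesh 1 [93T→94T]: running ratio 93/94, sense −
mesh 2 [37T→37T]: running ratio 93/94, sense +
mesh 3 [37T→61T]: running ratio 3441/5734, sense −
mesh 4 [42T→42T]: running ratio 3441/5734, sense +
ω_out/ω_in = 3441/5734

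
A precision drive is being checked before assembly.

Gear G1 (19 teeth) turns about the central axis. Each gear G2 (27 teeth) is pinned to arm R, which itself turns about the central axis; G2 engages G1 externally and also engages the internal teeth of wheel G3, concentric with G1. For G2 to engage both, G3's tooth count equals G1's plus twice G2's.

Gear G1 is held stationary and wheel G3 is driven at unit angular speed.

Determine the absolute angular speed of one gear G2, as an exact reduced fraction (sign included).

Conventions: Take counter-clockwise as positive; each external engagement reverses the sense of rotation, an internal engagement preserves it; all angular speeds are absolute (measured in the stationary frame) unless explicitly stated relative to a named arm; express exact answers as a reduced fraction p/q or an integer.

73/54

recognized (axles ride arm R): planetary set, 19/27/73 teeth
ring teeth: 19 + 2·27 = 73
19(ω_sun−ω_arm) = −73(ω_ring−ω_arm),  ω_sun = 0, ω_ring = 1
19(0−ω_arm) = −73(1−ω_arm)  ⇒  92·ω_arm = 73  ⇒  ω_arm = 73/92
sun–planet mesh: 19·(0−73/92) = −27·(ω_p−ω_arm)  ⇒  ω_p−ω_arm = 1387/2484
ω_p = 73/92 + 1387/2484 = 73/54
exact speed ratio = 73/54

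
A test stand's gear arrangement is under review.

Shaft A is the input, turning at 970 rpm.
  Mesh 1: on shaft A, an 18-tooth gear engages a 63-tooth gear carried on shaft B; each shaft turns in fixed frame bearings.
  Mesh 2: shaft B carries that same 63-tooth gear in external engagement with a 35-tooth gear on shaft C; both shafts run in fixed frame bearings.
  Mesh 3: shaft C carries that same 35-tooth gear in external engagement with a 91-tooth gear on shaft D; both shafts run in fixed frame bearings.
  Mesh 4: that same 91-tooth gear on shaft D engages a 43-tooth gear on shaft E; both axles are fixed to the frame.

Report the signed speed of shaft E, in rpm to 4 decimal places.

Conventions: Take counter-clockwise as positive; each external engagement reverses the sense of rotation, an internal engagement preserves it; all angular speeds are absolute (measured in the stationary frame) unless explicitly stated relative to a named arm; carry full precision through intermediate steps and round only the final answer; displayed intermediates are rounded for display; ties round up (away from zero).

4-mesh fixed-axis compound train (all bearings frame-fixed)
mesh 1 [18T→63T]: ω = 970.0000×18/63 = 277.1429 rpm, sense flips to −
mesh 2 [63T→35T]: ω = 277.1429×63/35 = 498.8571 rpm, sense flips to +
mesh 3 [35T→91T]: ω = 498.8571×35/91 = 191.8681 rpm, sense flips to −
mesh 4 [91T→43T]: ω = 191.8681×91/43 = 406.0465 rpm, sense flips to +
signed output speed = +406.0465 rpm

+406.0465 rpm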